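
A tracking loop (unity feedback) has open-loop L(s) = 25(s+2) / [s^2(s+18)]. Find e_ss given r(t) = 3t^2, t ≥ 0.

The open loop has two poles at the origin → type 2 system.
K_a = lim_{s→0} s^2·L(s) = 25·2 / (18) = 25/9.
r(t) = 3t^2 gives R(s) = 6/s^3.
e_ss = 6/K_a = 6/(25/9) = 2.16.

2.16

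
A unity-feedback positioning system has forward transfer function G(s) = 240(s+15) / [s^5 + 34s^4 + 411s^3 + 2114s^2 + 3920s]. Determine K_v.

45/49

Factoring s from the denominator leaves a polynomial with constant term 3920, so the system is type 1.
K_v = lim_{s→0} s·G(s) = 240·15 / 3920 = 45/49.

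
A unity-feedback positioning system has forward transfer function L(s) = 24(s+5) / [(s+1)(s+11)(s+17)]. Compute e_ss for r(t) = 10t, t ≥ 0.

System type = 0 (no poles at s=0).
For a type-0 system K_v = 0, so e_ss to a ramp input is unbounded.

infinity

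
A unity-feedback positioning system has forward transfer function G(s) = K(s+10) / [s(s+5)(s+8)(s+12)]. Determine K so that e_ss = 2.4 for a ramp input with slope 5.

System type = 1 (one pole at s=0).
K_v = lim_{s→0} s·G(s) = K·10 / (5·8·12) = (1/48)·K.
e_ss = 5/K_v = 2.4 ⇒ K_v = 25/12 ⇒ K = (25/12)/(1/48) = 100.

100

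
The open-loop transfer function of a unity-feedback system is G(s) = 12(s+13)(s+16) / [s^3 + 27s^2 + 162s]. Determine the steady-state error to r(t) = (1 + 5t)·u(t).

135/416

Factoring s from the denominator leaves a polynomial with constant term 162, so the system is type 1. By superposition:
  • 1: tracked with zero error.
  • 5t: e_ss = 5/K_v with K_v=416/27 → 135/416.
Total e_ss = 135/416.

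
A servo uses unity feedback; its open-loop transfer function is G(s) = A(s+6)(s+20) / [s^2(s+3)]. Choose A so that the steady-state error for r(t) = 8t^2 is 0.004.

100

Two free integrators in G(s): this is a type 2 system.
K_a = lim_{s→0} s^2·G(s) = A·6·20 / (3) = 40·A.
e_ss = 16/K_a = 0.004 ⇒ K_a = 4000 ⇒ A = 4000/40 = 100.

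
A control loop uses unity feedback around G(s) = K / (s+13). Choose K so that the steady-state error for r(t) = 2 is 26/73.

60

G(s) has no factors of s in the denominator, so the system is type 0.
K_p = lim_{s→0} G(s) = K / (13) = (1/13)·K.
e_ss = 2/(1 + K_p) = 26/73 ⇒ 1 + (1/13)·K = 73/13 ⇒ K = 60.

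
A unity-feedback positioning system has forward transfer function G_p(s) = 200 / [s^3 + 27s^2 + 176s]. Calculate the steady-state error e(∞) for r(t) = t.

0.88

Factoring s from the denominator leaves a polynomial with constant term 176, so the system is type 1.
K_v = lim_{s→0} s·G_p(s) = 200 / 176 = 25/22.
e_ss = 1/K_v = 1/(25/22) = 0.88.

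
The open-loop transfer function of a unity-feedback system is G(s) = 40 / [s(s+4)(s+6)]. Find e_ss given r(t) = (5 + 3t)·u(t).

1.8

The open loop has one pole at the origin → type 1 system. By superposition:
  • 5: tracked with zero error.
  • 3t: e_ss = 3/K_v with K_v=5/3 → 1.8.
Total e_ss = 1.8.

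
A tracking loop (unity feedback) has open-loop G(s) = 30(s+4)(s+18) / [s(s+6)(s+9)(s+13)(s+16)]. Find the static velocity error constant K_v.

5/26

One free integrator in G(s): this is a type 1 system.
K_v = lim_{s→0} s·G(s) = 30·4·18 / (6·9·13·16) = 5/26.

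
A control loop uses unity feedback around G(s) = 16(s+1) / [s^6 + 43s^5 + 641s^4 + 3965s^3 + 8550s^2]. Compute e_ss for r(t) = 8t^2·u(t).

8550

The denominator has no term below 8550s^2 — 2 poles at s=0, type 2.
K_a = lim_{s→0} s^2·G(s) = 16·1 / 8550 = 8/4275.
r(t) = 8t^2 gives R(s) = 16/s^3.
e_ss = 16/K_a = 16/(8/4275) = 8550.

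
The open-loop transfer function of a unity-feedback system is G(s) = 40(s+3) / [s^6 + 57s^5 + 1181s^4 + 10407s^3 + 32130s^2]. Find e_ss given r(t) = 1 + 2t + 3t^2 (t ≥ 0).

1606.5

Factoring s^2 from the denominator leaves a polynomial with constant term 32130, so the system is type 2. Taking each input component in turn:
  • 1: tracked with zero error.
  • 2t: tracked with zero error.
  • 3t^2: e_ss = 6/K_a with K_a=4/1071 → 1606.5.
Total e_ss = 1606.5.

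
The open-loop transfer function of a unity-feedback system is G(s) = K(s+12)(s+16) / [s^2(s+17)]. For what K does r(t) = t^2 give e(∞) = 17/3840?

G(s) has two factors of s in the denominator, so the system is type 2.
K_a = lim_{s→0} s^2·G(s) = K·12·16 / (17) = (192/17)·K.
e_ss = 2/K_a = 17/3840 ⇒ K_a = 7680/17 ⇒ K = (7680/17)/(192/17) = 40.

40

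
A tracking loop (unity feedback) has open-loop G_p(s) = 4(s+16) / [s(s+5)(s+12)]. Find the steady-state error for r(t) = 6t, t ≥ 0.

System type = 1 (one pole at s=0).
K_v = lim_{s→0} s·G_p(s) = 4·16 / (5·12) = 16/15.
e_ss = 6/K_v = 6/(16/15) = 5.625.

5.625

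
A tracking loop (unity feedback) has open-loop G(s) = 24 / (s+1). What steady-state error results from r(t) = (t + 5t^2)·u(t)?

The open loop has no poles at the origin → type 0 system. Taking each input component in turn:
  • t: a type-0 system cannot track it, e_ss → ∞.
  • 5t^2: a type-0 system cannot track it, e_ss → ∞.
The unbounded component dominates.

infinity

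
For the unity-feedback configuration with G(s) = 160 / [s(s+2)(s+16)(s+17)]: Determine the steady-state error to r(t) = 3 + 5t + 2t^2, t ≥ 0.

System type = 1 (one pole at s=0). By superposition:
  • 3: tracked with zero error.
  • 5t: e_ss = 5/K_v with K_v=5/17 → 17.
  • 2t^2: a type-1 system cannot track it, e_ss → ∞.
The unbounded component dominates.

infinity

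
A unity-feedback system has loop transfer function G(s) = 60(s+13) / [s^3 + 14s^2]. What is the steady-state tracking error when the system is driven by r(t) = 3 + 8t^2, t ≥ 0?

56/195

The denominator has no term below 14s^2 — 2 poles at s=0, type 2. Treating each term separately:
  • 3: tracked with zero error.
  • 8t^2: e_ss = 16/K_a with K_a=390/7 → 56/195.
Total e_ss = 56/195.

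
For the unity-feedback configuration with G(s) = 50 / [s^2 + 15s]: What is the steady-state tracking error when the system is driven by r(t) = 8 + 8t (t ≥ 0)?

2.4

Factoring s from the denominator leaves a polynomial with constant term 15, so the system is type 1. Taking each input component in turn:
  • 8: tracked with zero error.
  • 8t: e_ss = 8/K_v with K_v=10/3 → 2.4.
Total e_ss = 2.4.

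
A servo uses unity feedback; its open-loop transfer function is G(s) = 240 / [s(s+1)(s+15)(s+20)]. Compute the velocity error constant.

0.8

System type = 1 (one pole at s=0).
K_v = lim_{s→0} s·G(s) = 240 / (1·15·20) = 0.8.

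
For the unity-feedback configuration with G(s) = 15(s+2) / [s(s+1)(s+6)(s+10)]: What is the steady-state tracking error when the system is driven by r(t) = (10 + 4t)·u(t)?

G(s) has one factor of s in the denominator, so the system is type 1. By superposition:
  • 10: tracked with zero error.
  • 4t: e_ss = 4/K_v with K_v=0.5 → 8.
Total e_ss = 8.

8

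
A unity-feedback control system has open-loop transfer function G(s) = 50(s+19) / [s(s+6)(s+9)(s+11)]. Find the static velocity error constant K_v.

G(s) has one factor of s in the denominator, so the system is type 1.
K_v = lim_{s→0} s·G(s) = 50·19 / (6·9·11) = 475/297.

475/297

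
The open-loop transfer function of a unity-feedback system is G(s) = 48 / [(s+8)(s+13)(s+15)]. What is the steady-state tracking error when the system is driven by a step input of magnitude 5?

The open loop has no poles at the origin → type 0 system.
K_p = lim_{s→0} G(s) = 48 / (8·13·15) = 2/65.
e_ss = 5/(1 + K_p) = 5/(67/65) = 325/67.

325/67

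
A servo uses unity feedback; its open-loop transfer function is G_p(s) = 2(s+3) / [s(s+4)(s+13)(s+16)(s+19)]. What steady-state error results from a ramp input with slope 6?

15808

System type = 1 (one pole at s=0).
K_v = lim_{s→0} s·G_p(s) = 2·3 / (4·13·16·19) = 3/7904.
e_ss = 6/K_v = 6/(3/7904) = 15808.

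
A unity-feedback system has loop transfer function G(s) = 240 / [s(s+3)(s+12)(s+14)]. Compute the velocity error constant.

G(s) has one factor of s in the denominator, so the system is type 1.
K_v = lim_{s→0} s·G(s) = 240 / (3·12·14) = 10/21.

10/21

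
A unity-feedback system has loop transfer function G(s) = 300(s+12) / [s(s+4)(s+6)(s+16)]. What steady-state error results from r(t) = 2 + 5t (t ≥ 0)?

G(s) has one factor of s in the denominator, so the system is type 1. Taking each input component in turn:
  • 2: tracked with zero error.
  • 5t: e_ss = 5/K_v with K_v=9.375 → 8/15.
Total e_ss = 8/15.

8/15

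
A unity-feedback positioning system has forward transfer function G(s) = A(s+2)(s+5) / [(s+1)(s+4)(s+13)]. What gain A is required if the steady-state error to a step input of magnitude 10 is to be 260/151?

System type = 0 (no poles at s=0).
K_p = lim_{s→0} G(s) = A·2·5 / (1·4·13) = (5/26)·A.
e_ss = 10/(1 + K_p) = 260/151 ⇒ 1 + (5/26)·A = 151/26 ⇒ A = 25.

25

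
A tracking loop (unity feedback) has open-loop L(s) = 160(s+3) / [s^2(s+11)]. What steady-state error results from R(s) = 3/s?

0

System type = 2 (two poles at s=0).
K_p = ∞ for a type-2 system; e_ss to a step is zero.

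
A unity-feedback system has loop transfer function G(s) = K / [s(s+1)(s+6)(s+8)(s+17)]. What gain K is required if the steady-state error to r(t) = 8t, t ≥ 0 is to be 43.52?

The open loop has one pole at the origin → type 1 system.
K_v = lim_{s→0} s·G(s) = K / (1·6·8·17) = (1/816)·K.
e_ss = 8/K_v = 43.52 ⇒ K_v = 25/136 ⇒ K = (25/136)/(1/816) = 150.

150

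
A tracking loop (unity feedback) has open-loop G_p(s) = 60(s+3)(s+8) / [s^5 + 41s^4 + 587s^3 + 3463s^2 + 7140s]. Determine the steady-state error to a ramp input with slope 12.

The denominator has no term below 7140s — 1 pole at s=0, type 1.
K_v = lim_{s→0} s·G_p(s) = 60·3·8 / 7140 = 24/119.
e_ss = 12/K_v = 12/(24/119) = 59.5.

59.5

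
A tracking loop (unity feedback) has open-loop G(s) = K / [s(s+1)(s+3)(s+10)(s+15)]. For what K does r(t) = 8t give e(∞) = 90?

40

One free integrator in G(s): this is a type 1 system.
K_v = lim_{s→0} s·G(s) = K / (1·3·10·15) = (1/450)·K.
e_ss = 8/K_v = 90 ⇒ K_v = 4/45 ⇒ K = (4/45)/(1/450) = 40.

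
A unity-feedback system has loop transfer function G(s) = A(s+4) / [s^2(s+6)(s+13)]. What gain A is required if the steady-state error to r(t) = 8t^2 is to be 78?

4

G(s) has two factors of s in the denominator, so the system is type 2.
K_a = lim_{s→0} s^2·G(s) = A·4 / (6·13) = (2/39)·A.
e_ss = 16/K_a = 78 ⇒ K_a = 8/39 ⇒ A = (8/39)/(2/39) = 4.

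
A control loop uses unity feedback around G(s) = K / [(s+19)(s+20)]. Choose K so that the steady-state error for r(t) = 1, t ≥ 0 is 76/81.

25

No free integrators in G(s): this is a type 0 system.
K_p = lim_{s→0} G(s) = K / (19·20) = (1/380)·K.
e_ss = 1/(1 + K_p) = 76/81 ⇒ 1 + (1/380)·K = 81/76 ⇒ K = 25.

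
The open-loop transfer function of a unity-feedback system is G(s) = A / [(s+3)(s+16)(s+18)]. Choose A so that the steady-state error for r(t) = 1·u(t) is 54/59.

System type = 0 (no poles at s=0).
K_p = lim_{s→0} G(s) = A / (3·16·18) = (1/864)·A.
e_ss = 1/(1 + K_p) = 54/59 ⇒ 1 + (1/864)·A = 59/54 ⇒ A = 80.

80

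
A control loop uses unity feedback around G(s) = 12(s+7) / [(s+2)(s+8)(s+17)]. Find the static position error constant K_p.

21/68

The open loop has no poles at the origin → type 0 system.
K_p = lim_{s→0} G(s) = 12·7 / (2·8·17) = 21/68.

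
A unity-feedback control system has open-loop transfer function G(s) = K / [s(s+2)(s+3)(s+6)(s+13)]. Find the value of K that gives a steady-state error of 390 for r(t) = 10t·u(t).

The open loop has one pole at the origin → type 1 system.
K_v = lim_{s→0} s·G(s) = K / (2·3·6·13) = (1/468)·K.
e_ss = 10/K_v = 390 ⇒ K_v = 1/39 ⇒ K = (1/39)/(1/468) = 12.

12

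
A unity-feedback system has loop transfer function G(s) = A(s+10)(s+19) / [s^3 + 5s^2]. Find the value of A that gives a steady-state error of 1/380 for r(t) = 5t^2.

The denominator has no term below 5s^2 — 2 poles at s=0, type 2.
K_a = lim_{s→0} s^2·G(s) = A·10·19 / 5 = 38·A.
e_ss = 10/K_a = 1/380 ⇒ K_a = 3800 ⇒ A = 3800/38 = 100.

100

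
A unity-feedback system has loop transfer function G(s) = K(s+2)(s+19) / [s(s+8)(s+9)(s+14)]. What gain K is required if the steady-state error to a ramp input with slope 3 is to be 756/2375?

System type = 1 (one pole at s=0).
K_v = lim_{s→0} s·G(s) = K·2·19 / (8·9·14) = (19/504)·K.
e_ss = 3/K_v = 756/2375 ⇒ K_v = 2375/252 ⇒ K = (2375/252)/(19/504) = 250.

250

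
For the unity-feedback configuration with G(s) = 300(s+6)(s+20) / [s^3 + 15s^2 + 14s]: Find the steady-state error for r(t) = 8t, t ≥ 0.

7/2250

The denominator has no term below 14s — 1 pole at s=0, type 1.
K_v = lim_{s→0} s·G(s) = 300·6·20 / 14 = 18000/7.
e_ss = 8/K_v = 8/(18000/7) = 7/2250.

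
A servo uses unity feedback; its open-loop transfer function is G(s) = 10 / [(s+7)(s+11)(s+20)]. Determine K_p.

1/154

The open loop has no poles at the origin → type 0 system.
K_p = lim_{s→0} G(s) = 10 / (7·11·20) = 1/154.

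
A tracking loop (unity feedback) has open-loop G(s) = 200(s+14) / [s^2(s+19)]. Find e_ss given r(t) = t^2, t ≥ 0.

19/1400

The open loop has two poles at the origin → type 2 system.
K_a = lim_{s→0} s^2·G(s) = 200·14 / (19) = 2800/19.
r(t) = t^2 gives R(s) = 2/s^3.
e_ss = 2/K_a = 2/(2800/19) = 19/1400.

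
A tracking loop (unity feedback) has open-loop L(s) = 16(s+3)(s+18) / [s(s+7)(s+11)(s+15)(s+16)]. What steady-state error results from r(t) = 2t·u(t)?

385/9

One free integrator in L(s): this is a type 1 system.
K_v = lim_{s→0} s·L(s) = 16·3·18 / (7·11·15·16) = 18/385.
e_ss = 2/K_v = 2/(18/385) = 385/9.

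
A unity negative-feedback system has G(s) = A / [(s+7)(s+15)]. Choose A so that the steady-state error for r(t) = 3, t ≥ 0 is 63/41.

G(s) has no factors of s in the denominator, so the system is type 0.
K_p = lim_{s→0} G(s) = A / (7·15) = (1/105)·A.
e_ss = 3/(1 + K_p) = 63/41 ⇒ 1 + (1/105)·A = 41/21 ⇒ A = 100.

100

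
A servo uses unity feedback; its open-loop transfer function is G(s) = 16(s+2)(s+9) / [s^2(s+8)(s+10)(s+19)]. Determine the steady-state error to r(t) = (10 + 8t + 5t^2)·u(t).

475/9

Two free integrators in G(s): this is a type 2 system. Taking each input component in turn:
  • 10: tracked with zero error.
  • 8t: tracked with zero error.
  • 5t^2: e_ss = 10/K_a with K_a=18/95 → 475/9.
Total e_ss = 475/9.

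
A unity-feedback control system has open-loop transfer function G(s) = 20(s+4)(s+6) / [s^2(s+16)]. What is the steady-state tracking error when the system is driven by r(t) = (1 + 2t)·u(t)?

Two free integrators in G(s): this is a type 2 system. Treating each term separately:
  • 1: tracked with zero error.
  • 2t: tracked with zero error.
Total e_ss = 0.

0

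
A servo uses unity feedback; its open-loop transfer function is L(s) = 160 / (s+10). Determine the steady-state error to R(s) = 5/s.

No free integrators in L(s): this is a type 0 system.
K_p = lim_{s→0} L(s) = 160 / (10) = 16.
e_ss = 5/(1 + K_p) = 5/17.

5/17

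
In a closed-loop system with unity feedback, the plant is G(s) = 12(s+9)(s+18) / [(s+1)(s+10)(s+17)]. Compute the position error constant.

972/85

System type = 0 (no poles at s=0).
K_p = lim_{s→0} G(s) = 12·9·18 / (1·10·17) = 972/85.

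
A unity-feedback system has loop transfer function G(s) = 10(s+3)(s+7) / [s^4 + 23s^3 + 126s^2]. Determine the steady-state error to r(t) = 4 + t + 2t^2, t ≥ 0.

The denominator has no term below 126s^2 — 2 poles at s=0, type 2. Treating each term separately:
  • 4: tracked with zero error.
  • t: tracked with zero error.
  • 2t^2: e_ss = 4/K_a with K_a=5/3 → 2.4.
Total e_ss = 2.4.

2.4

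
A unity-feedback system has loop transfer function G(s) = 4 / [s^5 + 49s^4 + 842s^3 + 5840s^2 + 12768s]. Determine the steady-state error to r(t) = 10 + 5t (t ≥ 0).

15960

The denominator has no term below 12768s — 1 pole at s=0, type 1. By superposition:
  • 10: tracked with zero error.
  • 5t: e_ss = 5/K_v with K_v=1/3192 → 15960.
Total e_ss = 15960.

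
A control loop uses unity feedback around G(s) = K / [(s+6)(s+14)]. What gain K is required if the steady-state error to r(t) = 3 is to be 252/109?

G(s) has no factors of s in the denominator, so the system is type 0.
K_p = lim_{s→0} G(s) = K / (6·14) = (1/84)·K.
e_ss = 3/(1 + K_p) = 252/109 ⇒ 1 + (1/84)·K = 109/84 ⇒ K = 25.

25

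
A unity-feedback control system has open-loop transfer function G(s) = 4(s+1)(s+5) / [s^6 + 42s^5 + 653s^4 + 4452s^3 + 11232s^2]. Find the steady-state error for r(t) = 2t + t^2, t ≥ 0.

1123.2

Lowest-order denominator term is 11232s^2, so the open loop has 2 poles at the origin → type 2 system. Treating each term separately:
  • 2t: tracked with zero error.
  • t^2: e_ss = 2/K_a with K_a=5/2808 → 1123.2.
Total e_ss = 1123.2.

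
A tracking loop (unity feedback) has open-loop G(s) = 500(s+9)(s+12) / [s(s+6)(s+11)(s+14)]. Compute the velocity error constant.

4500/77

The open loop has one pole at the origin → type 1 system.
K_v = lim_{s→0} s·G(s) = 500·9·12 / (6·11·14) = 4500/77.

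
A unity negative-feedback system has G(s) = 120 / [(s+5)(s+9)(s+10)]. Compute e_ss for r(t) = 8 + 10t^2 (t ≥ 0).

infinity

System type = 0 (no poles at s=0). Treating each term separately:
  • 8: e_ss = 8/(1+K_p) with K_p=4/15 → 120/19.
  • 10t^2: a type-0 system cannot track it, e_ss → ∞.
The unbounded component dominates.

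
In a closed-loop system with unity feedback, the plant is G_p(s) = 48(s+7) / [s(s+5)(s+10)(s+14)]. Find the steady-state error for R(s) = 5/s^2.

125/12

One free integrator in G_p(s): this is a type 1 system.
K_v = lim_{s→0} s·G_p(s) = 48·7 / (5·10·14) = 0.48.
e_ss = 5/K_v = 5/0.48 = 125/12.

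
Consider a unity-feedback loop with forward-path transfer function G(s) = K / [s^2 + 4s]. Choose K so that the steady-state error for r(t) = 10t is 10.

Lowest-order denominator term is 4s, so the open loop has 1 pole at the origin → type 1 system.
K_v = lim_{s→0} s·G(s) = K / 4 = 0.25·K.
e_ss = 10/K_v = 10 ⇒ K_v = 1 ⇒ K = 1/0.25 = 4.

4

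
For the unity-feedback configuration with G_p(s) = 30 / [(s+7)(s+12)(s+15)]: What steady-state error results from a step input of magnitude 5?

System type = 0 (no poles at s=0).
K_p = lim_{s→0} G_p(s) = 30 / (7·12·15) = 1/42.
e_ss = 5/(1 + K_p) = 5/(43/42) = 210/43.

210/43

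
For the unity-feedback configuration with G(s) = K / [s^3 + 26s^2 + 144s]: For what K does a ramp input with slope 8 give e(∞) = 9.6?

Factoring s from the denominator leaves a polynomial with constant term 144, so the system is type 1.
K_v = lim_{s→0} s·G(s) = K / 144 = (1/144)·K.
e_ss = 8/K_v = 9.6 ⇒ K_v = 5/6 ⇒ K = (5/6)/(1/144) = 120.

120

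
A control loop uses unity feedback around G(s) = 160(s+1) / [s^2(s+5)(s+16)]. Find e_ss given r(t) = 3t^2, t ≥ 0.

The open loop has two poles at the origin → type 2 system.
K_a = lim_{s→0} s^2·G(s) = 160·1 / (5·16) = 2.
r(t) = 3t^2 gives R(s) = 6/s^3.
e_ss = 6/K_a = 6/2 = 3.

3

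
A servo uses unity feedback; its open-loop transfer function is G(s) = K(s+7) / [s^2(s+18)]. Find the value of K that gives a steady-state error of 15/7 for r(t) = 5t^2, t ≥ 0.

Two free integrators in G(s): this is a type 2 system.
K_a = lim_{s→0} s^2·G(s) = K·7 / (18) = (7/18)·K.
e_ss = 10/K_a = 15/7 ⇒ K_a = 14/3 ⇒ K = (14/3)/(7/18) = 12.

12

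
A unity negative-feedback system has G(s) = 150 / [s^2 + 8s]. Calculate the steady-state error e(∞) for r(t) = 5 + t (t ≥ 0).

4/75

The denominator has no term below 8s — 1 pole at s=0, type 1. Taking each input component in turn:
  • 5: tracked with zero error.
  • t: e_ss = 1/K_v with K_v=18.75 → 4/75.
Total e_ss = 4/75.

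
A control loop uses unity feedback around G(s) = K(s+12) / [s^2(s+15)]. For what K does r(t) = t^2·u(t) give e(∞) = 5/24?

12

G(s) has two factors of s in the denominator, so the system is type 2.
K_a = lim_{s→0} s^2·G(s) = K·12 / (15) = 0.8·K.
e_ss = 2/K_a = 5/24 ⇒ K_a = 9.6 ⇒ K = 9.6/0.8 = 12.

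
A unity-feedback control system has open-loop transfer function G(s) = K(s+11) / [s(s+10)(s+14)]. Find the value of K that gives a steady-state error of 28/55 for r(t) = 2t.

One free integrator in G(s): this is a type 1 system.
K_v = lim_{s→0} s·G(s) = K·11 / (10·14) = (11/140)·K.
e_ss = 2/K_v = 28/55 ⇒ K_v = 55/14 ⇒ K = (55/14)/(11/140) = 50.

50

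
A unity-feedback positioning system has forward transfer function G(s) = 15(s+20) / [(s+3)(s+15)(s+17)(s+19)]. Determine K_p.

20/969

System type = 0 (no poles at s=0).
K_p = lim_{s→0} G(s) = 15·20 / (3·15·17·19) = 20/969.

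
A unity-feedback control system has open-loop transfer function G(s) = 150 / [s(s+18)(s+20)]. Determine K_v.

5/12

One free integrator in G(s): this is a type 1 system.
K_v = lim_{s→0} s·G(s) = 150 / (18·20) = 5/12.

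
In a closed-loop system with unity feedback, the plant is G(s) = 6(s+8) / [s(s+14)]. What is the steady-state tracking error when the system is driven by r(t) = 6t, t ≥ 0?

1.75

The open loop has one pole at the origin → type 1 system.
K_v = lim_{s→0} s·G(s) = 6·8 / (14) = 24/7.
e_ss = 6/K_v = 6/(24/7) = 1.75.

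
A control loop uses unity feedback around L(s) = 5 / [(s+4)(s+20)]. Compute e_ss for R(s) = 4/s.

64/17

No free integrators in L(s): this is a type 0 system.
K_p = lim_{s→0} L(s) = 5 / (4·20) = 0.0625.
e_ss = 4/(1 + K_p) = 4/1.0625 = 64/17.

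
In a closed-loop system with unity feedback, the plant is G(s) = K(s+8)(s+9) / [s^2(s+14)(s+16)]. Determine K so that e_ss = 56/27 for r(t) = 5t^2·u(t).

G(s) has two factors of s in the denominator, so the system is type 2.
K_a = lim_{s→0} s^2·G(s) = K·8·9 / (14·16) = (9/28)·K.
e_ss = 10/K_a = 56/27 ⇒ K_a = 135/28 ⇒ K = (135/28)/(9/28) = 15.

15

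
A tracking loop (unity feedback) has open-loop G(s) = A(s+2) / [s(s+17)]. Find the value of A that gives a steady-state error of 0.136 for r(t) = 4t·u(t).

System type = 1 (one pole at s=0).
K_v = lim_{s→0} s·G(s) = A·2 / (17) = (2/17)·A.
e_ss = 4/K_v = 0.136 ⇒ K_v = 500/17 ⇒ A = (500/17)/(2/17) = 250.

250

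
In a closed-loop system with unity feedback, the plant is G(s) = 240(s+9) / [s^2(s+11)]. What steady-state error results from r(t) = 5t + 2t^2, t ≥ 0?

11/540

G(s) has two factors of s in the denominator, so the system is type 2. By superposition:
  • 5t: tracked with zero error.
  • 2t^2: e_ss = 4/K_a with K_a=2160/11 → 11/540.
Total e_ss = 11/540.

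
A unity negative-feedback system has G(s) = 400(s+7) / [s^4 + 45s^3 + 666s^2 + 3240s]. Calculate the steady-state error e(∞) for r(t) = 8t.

Lowest-order denominator term is 3240s, so the open loop has 1 pole at the origin → type 1 system.
K_v = lim_{s→0} s·G(s) = 400·7 / 3240 = 70/81.
e_ss = 8/K_v = 8/(70/81) = 324/35.

324/35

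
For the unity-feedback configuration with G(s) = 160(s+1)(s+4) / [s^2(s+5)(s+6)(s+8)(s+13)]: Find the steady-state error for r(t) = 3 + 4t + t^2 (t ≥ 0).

9.75

System type = 2 (two poles at s=0). Taking each input component in turn:
  • 3: tracked with zero error.
  • 4t: tracked with zero error.
  • t^2: e_ss = 2/K_a with K_a=8/39 → 9.75.
Total e_ss = 9.75.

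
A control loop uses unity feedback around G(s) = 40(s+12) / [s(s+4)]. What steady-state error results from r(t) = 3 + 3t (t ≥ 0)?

The open loop has one pole at the origin → type 1 system. Treating each term separately:
  • 3: tracked with zero error.
  • 3t: e_ss = 3/K_v with K_v=120 → 0.025.
Total e_ss = 0.025.

0.025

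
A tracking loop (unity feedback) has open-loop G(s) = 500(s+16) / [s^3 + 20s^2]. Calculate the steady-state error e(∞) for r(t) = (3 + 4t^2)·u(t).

Lowest-order denominator term is 20s^2, so the open loop has 2 poles at the origin → type 2 system. Taking each input component in turn:
  • 3: tracked with zero error.
  • 4t^2: e_ss = 8/K_a with K_a=400 → 0.02.
Total e_ss = 0.02.

0.02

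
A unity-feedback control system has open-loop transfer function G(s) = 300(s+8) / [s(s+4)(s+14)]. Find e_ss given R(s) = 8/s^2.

The open loop has one pole at the origin → type 1 system.
K_v = lim_{s→0} s·G(s) = 300·8 / (4·14) = 300/7.
e_ss = 8/K_v = 8/(300/7) = 14/75.

14/75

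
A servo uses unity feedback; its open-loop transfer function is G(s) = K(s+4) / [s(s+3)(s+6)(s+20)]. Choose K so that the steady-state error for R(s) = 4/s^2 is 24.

15

G(s) has one factor of s in the denominator, so the system is type 1.
K_v = lim_{s→0} s·G(s) = K·4 / (3·6·20) = (1/90)·K.
e_ss = 4/K_v = 24 ⇒ K_v = 1/6 ⇒ K = (1/6)/(1/90) = 15.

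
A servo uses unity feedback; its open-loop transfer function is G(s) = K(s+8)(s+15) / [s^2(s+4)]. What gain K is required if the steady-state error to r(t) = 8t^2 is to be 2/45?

G(s) has two factors of s in the denominator, so the system is type 2.
K_a = lim_{s→0} s^2·G(s) = K·8·15 / (4) = 30·K.
e_ss = 16/K_a = 2/45 ⇒ K_a = 360 ⇒ K = 360/30 = 12.

12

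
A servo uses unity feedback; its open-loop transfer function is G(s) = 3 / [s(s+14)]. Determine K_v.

3/14

System type = 1 (one pole at s=0).
K_v = lim_{s→0} s·G(s) = 3 / (14) = 3/14.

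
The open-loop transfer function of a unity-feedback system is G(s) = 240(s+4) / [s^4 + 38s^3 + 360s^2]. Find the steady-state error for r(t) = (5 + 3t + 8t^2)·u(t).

6

The denominator has no term below 360s^2 — 2 poles at s=0, type 2. Treating each term separately:
  • 5: tracked with zero error.
  • 3t: tracked with zero error.
  • 8t^2: e_ss = 16/K_a with K_a=8/3 → 6.
Total e_ss = 6.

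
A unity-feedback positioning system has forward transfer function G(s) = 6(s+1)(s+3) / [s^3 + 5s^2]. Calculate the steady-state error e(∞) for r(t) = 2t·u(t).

0

Lowest-order denominator term is 5s^2, so the open loop has 2 poles at the origin → type 2 system.
A type-2 system has K_v = ∞, so it tracks a ramp input with zero steady-state error.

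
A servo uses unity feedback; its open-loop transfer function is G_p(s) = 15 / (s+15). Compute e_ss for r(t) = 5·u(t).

The open loop has no poles at the origin → type 0 system.
K_p = lim_{s→0} G_p(s) = 15 / (15) = 1.
e_ss = 5/(1 + K_p) = 5/2 = 2.5.

2.5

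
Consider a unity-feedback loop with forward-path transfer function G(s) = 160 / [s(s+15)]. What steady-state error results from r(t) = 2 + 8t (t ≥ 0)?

The open loop has one pole at the origin → type 1 system. Treating each term separately:
  • 2: tracked with zero error.
  • 8t: e_ss = 8/K_v with K_v=32/3 → 0.75.
Total e_ss = 0.75.

0.75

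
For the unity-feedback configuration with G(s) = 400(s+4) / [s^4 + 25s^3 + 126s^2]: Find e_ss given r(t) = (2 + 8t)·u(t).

0

The denominator has no term below 126s^2 — 2 poles at s=0, type 2. By superposition:
  • 2: tracked with zero error.
  • 8t: tracked with zero error.
Total e_ss = 0.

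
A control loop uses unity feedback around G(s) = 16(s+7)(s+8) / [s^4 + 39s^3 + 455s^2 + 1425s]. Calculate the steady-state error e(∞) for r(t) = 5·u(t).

Lowest-order denominator term is 1425s, so the open loop has 1 pole at the origin → type 1 system.
A type-1 system has K_p = ∞, so it tracks a step input with zero steady-state error.

0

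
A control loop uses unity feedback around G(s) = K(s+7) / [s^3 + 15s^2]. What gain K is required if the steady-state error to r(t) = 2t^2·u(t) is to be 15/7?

4

Lowest-order denominator term is 15s^2, so the open loop has 2 poles at the origin → type 2 system.
K_a = lim_{s→0} s^2·G(s) = K·7 / 15 = (7/15)·K.
e_ss = 4/K_a = 15/7 ⇒ K_a = 28/15 ⇒ K = (28/15)/(7/15) = 4.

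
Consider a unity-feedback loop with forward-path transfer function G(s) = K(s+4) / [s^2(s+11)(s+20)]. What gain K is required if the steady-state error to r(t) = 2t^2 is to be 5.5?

G(s) has two factors of s in the denominator, so the system is type 2.
K_a = lim_{s→0} s^2·G(s) = K·4 / (11·20) = (1/55)·K.
e_ss = 4/K_a = 5.5 ⇒ K_a = 8/11 ⇒ K = (8/11)/(1/55) = 40.

40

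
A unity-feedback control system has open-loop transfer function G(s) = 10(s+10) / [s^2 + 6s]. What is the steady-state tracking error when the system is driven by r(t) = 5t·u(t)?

0.3

The denominator has no term below 6s — 1 pole at s=0, type 1.
K_v = lim_{s→0} s·G(s) = 10·10 / 6 = 50/3.
e_ss = 5/K_v = 5/(50/3) = 0.3.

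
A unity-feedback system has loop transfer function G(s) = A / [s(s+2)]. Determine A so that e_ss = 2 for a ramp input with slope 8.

System type = 1 (one pole at s=0).
K_v = lim_{s→0} s·G(s) = A / (2) = 0.5·A.
e_ss = 8/K_v = 2 ⇒ K_v = 4 ⇒ A = 4/0.5 = 8.

8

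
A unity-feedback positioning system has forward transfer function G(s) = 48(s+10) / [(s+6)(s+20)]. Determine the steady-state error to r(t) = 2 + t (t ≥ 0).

infinity

G(s) has no factors of s in the denominator, so the system is type 0. Treating each term separately:
  • 2: e_ss = 2/(1+K_p) with K_p=4 → 0.4.
  • t: a type-0 system cannot track it, e_ss → ∞.
The unbounded component dominates.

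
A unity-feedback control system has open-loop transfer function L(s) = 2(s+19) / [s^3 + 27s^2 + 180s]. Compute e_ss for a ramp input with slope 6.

540/19

Lowest-order denominator term is 180s, so the open loop has 1 pole at the origin → type 1 system.
K_v = lim_{s→0} s·L(s) = 2·19 / 180 = 19/90.
e_ss = 6/K_v = 6/(19/90) = 540/19.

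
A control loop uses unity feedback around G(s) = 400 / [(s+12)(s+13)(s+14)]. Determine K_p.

System type = 0 (no poles at s=0).
K_p = lim_{s→0} G(s) = 400 / (12·13·14) = 50/273.

50/273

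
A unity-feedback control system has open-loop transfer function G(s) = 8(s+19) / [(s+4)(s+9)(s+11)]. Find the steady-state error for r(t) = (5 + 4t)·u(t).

infinity

No free integrators in G(s): this is a type 0 system. Treating each term separately:
  • 5: e_ss = 5/(1+K_p) with K_p=38/99 → 495/137.
  • 4t: a type-0 system cannot track it, e_ss → ∞.
The unbounded component dominates.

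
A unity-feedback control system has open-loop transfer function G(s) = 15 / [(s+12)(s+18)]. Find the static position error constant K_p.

System type = 0 (no poles at s=0).
K_p = lim_{s→0} G(s) = 15 / (12·18) = 5/72.

5/72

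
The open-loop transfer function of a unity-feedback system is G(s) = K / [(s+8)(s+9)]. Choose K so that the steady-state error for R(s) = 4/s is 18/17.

G(s) has no factors of s in the denominator, so the system is type 0.
K_p = lim_{s→0} G(s) = K / (8·9) = (1/72)·K.
e_ss = 4/(1 + K_p) = 18/17 ⇒ 1 + (1/72)·K = 34/9 ⇒ K = 200.

200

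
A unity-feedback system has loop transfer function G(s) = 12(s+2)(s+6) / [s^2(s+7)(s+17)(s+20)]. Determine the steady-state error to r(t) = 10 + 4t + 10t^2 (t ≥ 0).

2975/9

The open loop has two poles at the origin → type 2 system. Treating each term separately:
  • 10: tracked with zero error.
  • 4t: tracked with zero error.
  • 10t^2: e_ss = 20/K_a with K_a=36/595 → 2975/9.
Total e_ss = 2975/9.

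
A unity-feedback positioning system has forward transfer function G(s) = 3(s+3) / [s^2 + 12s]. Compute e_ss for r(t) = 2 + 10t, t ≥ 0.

Lowest-order denominator term is 12s, so the open loop has 1 pole at the origin → type 1 system. Taking each input component in turn:
  • 2: tracked with zero error.
  • 10t: e_ss = 10/K_v with K_v=0.75 → 40/3.
Total e_ss = 40/3.

40/3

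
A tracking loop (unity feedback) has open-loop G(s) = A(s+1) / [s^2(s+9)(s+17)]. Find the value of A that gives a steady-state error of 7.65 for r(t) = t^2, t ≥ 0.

Two free integrators in G(s): this is a type 2 system.
K_a = lim_{s→0} s^2·G(s) = A·1 / (9·17) = (1/153)·A.
e_ss = 2/K_a = 7.65 ⇒ K_a = 40/153 ⇒ A = (40/153)/(1/153) = 40.

40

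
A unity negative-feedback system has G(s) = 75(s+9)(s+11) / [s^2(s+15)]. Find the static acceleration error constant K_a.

G(s) has two factors of s in the denominator, so the system is type 2.
K_a = lim_{s→0} s^2·G(s) = 75·9·11 / (15) = 495.

495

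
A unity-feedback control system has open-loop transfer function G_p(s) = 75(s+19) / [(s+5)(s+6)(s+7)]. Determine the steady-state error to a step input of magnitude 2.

The open loop has no poles at the origin → type 0 system.
K_p = lim_{s→0} G_p(s) = 75·19 / (5·6·7) = 95/14.
e_ss = 2/(1 + K_p) = 2/(109/14) = 28/109.

28/109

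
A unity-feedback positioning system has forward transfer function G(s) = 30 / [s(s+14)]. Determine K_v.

G(s) has one factor of s in the denominator, so the system is type 1.
K_v = lim_{s→0} s·G(s) = 30 / (14) = 15/7.

15/7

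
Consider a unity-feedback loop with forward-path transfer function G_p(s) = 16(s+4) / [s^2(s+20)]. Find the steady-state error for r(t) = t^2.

System type = 2 (two poles at s=0).
K_a = lim_{s→0} s^2·G_p(s) = 16·4 / (20) = 3.2.
r(t) = t^2 gives R(s) = 2/s^3.
e_ss = 2/K_a = 2/3.2 = 0.625.

0.625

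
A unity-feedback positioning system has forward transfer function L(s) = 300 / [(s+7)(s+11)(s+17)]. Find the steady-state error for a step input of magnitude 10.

13090/1609

System type = 0 (no poles at s=0).
K_p = lim_{s→0} L(s) = 300 / (7·11·17) = 300/1309.
e_ss = 10/(1 + K_p) = 10/(1609/1309) = 13090/1609.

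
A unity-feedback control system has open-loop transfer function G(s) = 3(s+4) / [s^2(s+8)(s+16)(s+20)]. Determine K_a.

3/640

The open loop has two poles at the origin → type 2 system.
K_a = lim_{s→0} s^2·G(s) = 3·4 / (8·16·20) = 3/640.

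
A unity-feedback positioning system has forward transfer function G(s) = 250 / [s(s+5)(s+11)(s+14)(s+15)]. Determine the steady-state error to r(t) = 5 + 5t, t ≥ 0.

System type = 1 (one pole at s=0). Taking each input component in turn:
  • 5: tracked with zero error.
  • 5t: e_ss = 5/K_v with K_v=5/231 → 231.
Total e_ss = 231.

231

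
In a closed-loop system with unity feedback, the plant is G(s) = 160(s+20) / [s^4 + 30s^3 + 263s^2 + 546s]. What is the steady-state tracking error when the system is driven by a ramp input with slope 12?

2.0475

Factoring s from the denominator leaves a polynomial with constant term 546, so the system is type 1.
K_v = lim_{s→0} s·G(s) = 160·20 / 546 = 1600/273.
e_ss = 12/K_v = 12/(1600/273) = 2.0475.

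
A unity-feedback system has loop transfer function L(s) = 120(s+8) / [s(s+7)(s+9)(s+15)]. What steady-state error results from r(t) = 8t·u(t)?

L(s) has one factor of s in the denominator, so the system is type 1.
K_v = lim_{s→0} s·L(s) = 120·8 / (7·9·15) = 64/63.
e_ss = 8/K_v = 8/(64/63) = 7.875.

7.875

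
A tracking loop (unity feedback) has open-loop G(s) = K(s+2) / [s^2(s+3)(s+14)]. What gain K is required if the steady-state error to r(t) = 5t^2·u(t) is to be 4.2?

The open loop has two poles at the origin → type 2 system.
K_a = lim_{s→0} s^2·G(s) = K·2 / (3·14) = (1/21)·K.
e_ss = 10/K_a = 4.2 ⇒ K_a = 50/21 ⇒ K = (50/21)/(1/21) = 50.

50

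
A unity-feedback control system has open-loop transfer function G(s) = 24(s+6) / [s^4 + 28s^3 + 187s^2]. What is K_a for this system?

144/187

The denominator has no term below 187s^2 — 2 poles at s=0, type 2.
K_a = lim_{s→0} s^2·G(s) = 24·6 / 187 = 144/187.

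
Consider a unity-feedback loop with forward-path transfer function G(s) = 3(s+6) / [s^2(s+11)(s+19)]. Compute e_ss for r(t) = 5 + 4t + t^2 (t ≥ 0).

Two free integrators in G(s): this is a type 2 system. By superposition:
  • 5: tracked with zero error.
  • 4t: tracked with zero error.
  • t^2: e_ss = 2/K_a with K_a=18/209 → 209/9.
Total e_ss = 209/9.

209/9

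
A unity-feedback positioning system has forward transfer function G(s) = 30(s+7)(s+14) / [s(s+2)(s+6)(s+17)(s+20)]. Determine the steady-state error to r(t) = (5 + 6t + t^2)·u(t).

infinity

One free integrator in G(s): this is a type 1 system. Taking each input component in turn:
  • 5: tracked with zero error.
  • 6t: e_ss = 6/K_v with K_v=49/68 → 408/49.
  • t^2: a type-1 system cannot track it, e_ss → ∞.
The unbounded component dominates.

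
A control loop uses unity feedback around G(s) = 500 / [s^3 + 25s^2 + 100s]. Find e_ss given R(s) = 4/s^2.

0.8

Lowest-order denominator term is 100s, so the open loop has 1 pole at the origin → type 1 system.
K_v = lim_{s→0} s·G(s) = 500 / 100 = 5.
e_ss = 4/K_v = 4/5 = 0.8.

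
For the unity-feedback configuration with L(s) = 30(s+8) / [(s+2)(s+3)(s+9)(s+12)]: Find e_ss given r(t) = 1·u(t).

L(s) has no factors of s in the denominator, so the system is type 0.
K_p = lim_{s→0} L(s) = 30·8 / (2·3·9·12) = 10/27.
e_ss = 1/(1 + K_p) = 1/(37/27) = 27/37.

27/37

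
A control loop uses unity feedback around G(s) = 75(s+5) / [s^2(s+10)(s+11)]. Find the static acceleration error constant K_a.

75/22

G(s) has two factors of s in the denominator, so the system is type 2.
K_a = lim_{s→0} s^2·G(s) = 75·5 / (10·11) = 75/22.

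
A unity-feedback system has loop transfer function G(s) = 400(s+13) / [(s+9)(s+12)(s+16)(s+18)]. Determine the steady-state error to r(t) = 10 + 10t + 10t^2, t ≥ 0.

infinity

The open loop has no poles at the origin → type 0 system. Taking each input component in turn:
  • 10: e_ss = 10/(1+K_p) with K_p=325/1944 → 19440/2269.
  • 10t: a type-0 system cannot track it, e_ss → ∞.
  • 10t^2: a type-0 system cannot track it, e_ss → ∞.
The unbounded component dominates.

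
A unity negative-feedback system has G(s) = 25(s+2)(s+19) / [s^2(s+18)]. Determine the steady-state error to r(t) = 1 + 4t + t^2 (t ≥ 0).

The open loop has two poles at the origin → type 2 system. By superposition:
  • 1: tracked with zero error.
  • 4t: tracked with zero error.
  • t^2: e_ss = 2/K_a with K_a=475/9 → 18/475.
Total e_ss = 18/475.

18/475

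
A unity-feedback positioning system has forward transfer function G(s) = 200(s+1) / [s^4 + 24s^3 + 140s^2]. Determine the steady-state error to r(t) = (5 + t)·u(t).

Factoring s^2 from the denominator leaves a polynomial with constant term 140, so the system is type 2. Taking each input component in turn:
  • 5: tracked with zero error.
  • t: tracked with zero error.
Total e_ss = 0.

0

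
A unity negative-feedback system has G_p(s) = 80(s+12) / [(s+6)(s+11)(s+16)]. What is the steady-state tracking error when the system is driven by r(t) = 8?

88/21

G_p(s) has no factors of s in the denominator, so the system is type 0.
K_p = lim_{s→0} G_p(s) = 80·12 / (6·11·16) = 10/11.
e_ss = 8/(1 + K_p) = 8/(21/11) = 88/21.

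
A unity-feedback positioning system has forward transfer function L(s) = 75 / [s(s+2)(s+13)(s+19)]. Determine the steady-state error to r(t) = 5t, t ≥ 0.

The open loop has one pole at the origin → type 1 system.
K_v = lim_{s→0} s·L(s) = 75 / (2·13·19) = 75/494.
e_ss = 5/K_v = 5/(75/494) = 494/15.

494/15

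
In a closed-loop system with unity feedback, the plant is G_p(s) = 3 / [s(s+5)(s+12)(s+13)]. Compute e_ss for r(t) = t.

The open loop has one pole at the origin → type 1 system.
K_v = lim_{s→0} s·G_p(s) = 3 / (5·12·13) = 1/260.
e_ss = 1/K_v = 1/(1/260) = 260.

260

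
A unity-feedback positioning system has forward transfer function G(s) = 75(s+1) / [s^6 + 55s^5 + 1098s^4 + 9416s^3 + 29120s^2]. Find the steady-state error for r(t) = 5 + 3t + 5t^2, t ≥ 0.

11648/3

Lowest-order denominator term is 29120s^2, so the open loop has 2 poles at the origin → type 2 system. Taking each input component in turn:
  • 5: tracked with zero error.
  • 3t: tracked with zero error.
  • 5t^2: e_ss = 10/K_a with K_a=15/5824 → 11648/3.
Total e_ss = 11648/3.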